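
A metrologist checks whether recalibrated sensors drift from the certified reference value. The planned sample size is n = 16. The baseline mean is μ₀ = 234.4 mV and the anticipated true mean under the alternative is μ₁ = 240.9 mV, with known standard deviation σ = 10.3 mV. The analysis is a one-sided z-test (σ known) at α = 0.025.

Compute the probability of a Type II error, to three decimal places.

Standardized effect: d = |μ₁ − μ₀| / σ = |240.9 − 234.4| / 10.3 = 0.6311
Noncentrality parameter: δ = d·√n = 0.6311 × √16 = 2.5243
One-sided α = 0.025 → critical value z_{0.025} = 1.960.
Power = P(Z > 1.960 − δ) = Φ(0.564) = 0.7137.
Type II error: β = 1 − power = 1 − 0.7137 = 0.2863.

β ≈ 0.286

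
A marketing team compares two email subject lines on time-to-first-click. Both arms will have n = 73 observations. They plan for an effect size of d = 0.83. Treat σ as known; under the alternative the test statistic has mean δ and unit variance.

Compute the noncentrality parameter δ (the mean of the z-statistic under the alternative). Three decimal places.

The noncentrality parameter scales effect size by the design's sample-size factor: δ = d·√(n/2) = 0.83 × √(73/2) = 5.0145

δ ≈ 5.014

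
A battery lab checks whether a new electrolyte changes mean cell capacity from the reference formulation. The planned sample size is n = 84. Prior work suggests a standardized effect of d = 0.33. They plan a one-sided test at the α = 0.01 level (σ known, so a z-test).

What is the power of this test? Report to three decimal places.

Noncentrality parameter: δ = d·√n = 0.33 × √84 = 3.0245
Critical value for a one-sided test at α = 0.01: z_α = 2.326.
Power = P(Z > 2.326 − δ) = Φ(0.698) = 0.7575.

Power ≈ 0.757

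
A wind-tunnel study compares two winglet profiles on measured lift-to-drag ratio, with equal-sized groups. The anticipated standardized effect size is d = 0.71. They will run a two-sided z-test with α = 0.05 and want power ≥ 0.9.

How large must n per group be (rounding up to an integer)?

n = 42 per group

Set Φ(δ − 1.960) = 0.9; then δ − 1.960 = Φ⁻¹(0.9) = 1.282, giving δ = 3.242.
(For δ > 0 the lower-tail rejection region contributes negligibly to power, so the one-term inversion is standard.)
δ = d·√(n/2) ⇒ n = 2(δ/d)² = 2 × (3.242 / 0.71)² = 41.69.
Round up to the next whole unit.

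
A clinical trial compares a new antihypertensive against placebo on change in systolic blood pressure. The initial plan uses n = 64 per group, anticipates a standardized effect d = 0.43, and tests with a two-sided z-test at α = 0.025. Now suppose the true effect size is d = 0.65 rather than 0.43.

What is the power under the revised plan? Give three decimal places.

Power ≈ 0.924

With d = 0.65: δ = d·√(n/2) = 0.65 × √(64/2) = 3.6770. Critical value z_{0.0125} = 2.241.
Revised power = Φ(δ − 2.241) + Φ(−δ − 2.241) = Φ(1.436) + Φ(-5.918) = 0.9244 + 0.0000 = 0.9244.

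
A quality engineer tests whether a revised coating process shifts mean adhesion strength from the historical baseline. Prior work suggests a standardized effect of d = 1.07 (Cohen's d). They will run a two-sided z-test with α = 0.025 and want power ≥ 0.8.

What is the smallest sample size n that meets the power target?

Set Φ(δ − 2.241) = 0.8; then δ − 2.241 = Φ⁻¹(0.8) = 0.842, giving δ = 3.083.
(Ignoring the negligible lower-tail rejection probability gives the usual closed-form inversion.)
δ = d·√n ⇒ n = (δ/d)² = (3.083 / 1.07)² = 8.30.
Rounding up, n = 9.

n = 9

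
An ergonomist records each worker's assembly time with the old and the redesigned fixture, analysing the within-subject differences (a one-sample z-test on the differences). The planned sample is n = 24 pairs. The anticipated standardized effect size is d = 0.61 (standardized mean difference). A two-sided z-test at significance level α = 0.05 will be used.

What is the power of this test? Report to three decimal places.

Power ≈ 0.848

Noncentrality parameter: δ = d·√n = 0.61 × √24 = 2.9884
Critical value for a two-sided test at α = 0.05: z_{α/2} = 1.960.
Power = Φ(δ − 1.960) + Φ(−δ − 1.960) = Φ(1.028) + Φ(-4.948) = 0.8481 + 0.0000 = 0.8481.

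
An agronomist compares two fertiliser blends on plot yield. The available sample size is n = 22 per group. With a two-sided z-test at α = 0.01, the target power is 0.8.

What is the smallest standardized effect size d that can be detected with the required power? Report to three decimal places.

d ≈ 1.030

Need Φ(δ − 2.576) = 0.8, so δ = 2.576 + 0.842 = 3.417.
(The second rejection-region term Φ(−δ − z_{α/2}) is negligible and dropped.)
δ = d·√(n/2) ⇒ d = δ/√(n/2) = 3.417/√(22/2) = 1.0304.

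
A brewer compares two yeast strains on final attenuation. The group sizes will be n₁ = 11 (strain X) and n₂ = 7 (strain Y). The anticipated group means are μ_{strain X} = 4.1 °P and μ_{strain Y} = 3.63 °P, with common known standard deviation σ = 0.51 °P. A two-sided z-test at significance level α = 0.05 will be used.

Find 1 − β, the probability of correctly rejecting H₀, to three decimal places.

Standardized effect: d = |μ_{strain X} − μ_{strain Y}| / σ = |4.1 − 3.63| / 0.51 = 0.9216
Noncentrality parameter: δ = d / √(1/n₁ + 1/n₂) = 0.9216 / √(1/11 + 1/7) = 1.9061
Two-sided α = 0.05 → critical value z_{0.025} = 1.960.
Power = Φ(δ − 1.960) + Φ(−δ − 1.960) = Φ(-0.054) + Φ(-3.866) = 0.4785 + 0.0001 = 0.4786.

Power ≈ 0.479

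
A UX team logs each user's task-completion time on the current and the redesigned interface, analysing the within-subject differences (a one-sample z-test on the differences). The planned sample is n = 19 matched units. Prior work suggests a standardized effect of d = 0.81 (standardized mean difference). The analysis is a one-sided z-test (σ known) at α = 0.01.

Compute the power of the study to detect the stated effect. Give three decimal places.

Noncentrality parameter: δ = d·√n = 0.81 × √19 = 3.5307
One-sided α = 0.01 → critical value z_{0.01} = 2.326.
Power = Φ(δ − 2.326) = Φ(1.204) = 0.8858.

Power ≈ 0.886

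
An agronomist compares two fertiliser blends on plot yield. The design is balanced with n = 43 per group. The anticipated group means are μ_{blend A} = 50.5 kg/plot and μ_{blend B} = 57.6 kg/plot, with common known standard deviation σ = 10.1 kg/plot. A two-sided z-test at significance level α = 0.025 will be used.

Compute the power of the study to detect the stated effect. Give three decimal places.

Power ≈ 0.846

Standardized effect: d = |μ_{blend A} − μ_{blend B}| / σ = |50.5 − 57.6| / 10.1 = 0.7030
Noncentrality parameter: δ = d·√(n/2) = 0.7030 × √(43/2) = 3.2595
Two-sided α = 0.025 → critical value z_{0.0125} = 2.241.
Power = Φ(δ − 2.241) + Φ(−δ − 2.241) = Φ(1.018) + Φ(-5.501) = 0.8457 + 0.0000 = 0.8457.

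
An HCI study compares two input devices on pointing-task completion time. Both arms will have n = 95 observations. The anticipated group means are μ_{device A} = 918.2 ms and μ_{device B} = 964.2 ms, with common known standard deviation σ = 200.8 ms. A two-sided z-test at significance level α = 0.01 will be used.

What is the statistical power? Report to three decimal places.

Standardized effect: d = |μ_{device A} − μ_{device B}| / σ = |918.2 − 964.2| / 200.8 = 0.2291
Noncentrality parameter: δ = d·√(n/2) = 0.2291 × √(95/2) = 1.5789
Critical value for a two-sided test at α = 0.01: z_{α/2} = 2.576.
Power = Φ(δ − 2.576) + Φ(−δ − 2.576) = Φ(-0.997) + Φ(-4.155) = 0.1594 + 0.0000 = 0.1594.

Power ≈ 0.159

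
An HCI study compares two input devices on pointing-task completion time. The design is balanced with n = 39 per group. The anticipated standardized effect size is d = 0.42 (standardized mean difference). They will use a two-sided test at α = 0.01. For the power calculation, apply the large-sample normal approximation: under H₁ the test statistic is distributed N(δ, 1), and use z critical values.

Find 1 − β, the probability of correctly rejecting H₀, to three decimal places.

Power ≈ 0.235

Noncentrality parameter: δ = d·√(n/2) = 0.42 × √(39/2) = 1.8547
Critical value for a two-sided test at α = 0.01: z_{α/2} = 2.576.
Power = Φ(δ − 2.576) + Φ(−δ − 2.576) = Φ(-0.721) + Φ(-4.430) = 0.2354 + 0.0000 = 0.2354.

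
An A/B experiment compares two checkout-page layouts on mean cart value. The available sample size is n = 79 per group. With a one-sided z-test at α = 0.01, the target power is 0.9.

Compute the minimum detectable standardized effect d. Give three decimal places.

Required noncentrality: δ = z_{0.01} + z_{0.10} = 2.326 + 1.282 = 3.608.
δ = d·√(n/2) ⇒ d = δ/√(n/2) = 3.608/√(79/2) = 0.5741.

d ≈ 0.574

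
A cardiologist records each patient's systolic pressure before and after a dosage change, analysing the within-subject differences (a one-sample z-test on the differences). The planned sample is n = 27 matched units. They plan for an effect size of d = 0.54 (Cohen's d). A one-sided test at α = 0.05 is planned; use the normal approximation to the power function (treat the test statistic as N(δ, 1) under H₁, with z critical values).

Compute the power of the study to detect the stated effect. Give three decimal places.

Power ≈ 0.877

Noncentrality parameter: δ = d·√n = 0.54 × √27 = 2.8059
Critical value for a one-sided test at α = 0.05: z_α = 1.645.
Power = Φ(δ − 1.645) = Φ(1.161) = 0.8772.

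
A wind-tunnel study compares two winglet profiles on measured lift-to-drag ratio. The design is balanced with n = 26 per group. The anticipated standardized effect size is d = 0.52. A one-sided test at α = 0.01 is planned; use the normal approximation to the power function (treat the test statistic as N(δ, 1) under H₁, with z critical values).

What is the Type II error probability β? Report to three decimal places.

β ≈ 0.674

Noncentrality parameter: δ = d·√(n/2) = 0.52 × √(26/2) = 1.8749
Critical value for a one-sided test at α = 0.01: z_α = 2.326.
Power = P(Z > 2.326 − δ) = Φ(-0.451) = 0.3258.
Type II error: β = 1 − power = 1 − 0.3258 = 0.6742.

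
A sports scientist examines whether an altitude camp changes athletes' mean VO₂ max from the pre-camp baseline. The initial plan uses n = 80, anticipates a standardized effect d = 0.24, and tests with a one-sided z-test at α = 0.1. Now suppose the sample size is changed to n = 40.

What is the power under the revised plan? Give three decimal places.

Power ≈ 0.593

With n = 40: δ = d·√n = 0.24 × √40 = 1.5179. Critical value z_{0.1} = 1.282.
Revised power = P(Z > 1.282 − δ) = Φ(0.236) = 0.5934.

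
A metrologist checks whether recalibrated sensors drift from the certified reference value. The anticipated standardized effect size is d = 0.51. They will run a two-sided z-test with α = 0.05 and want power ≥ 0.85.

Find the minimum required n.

n = 35

For power 0.85 need Φ(δ − z_{0.025}) = 0.85, so δ = z_{0.025} + z_{0.15} = 1.960 + 1.036 = 2.996.
(For δ > 0 the lower-tail rejection region contributes negligibly to power, so the one-term inversion is standard.)
δ = d·√n ⇒ n = (δ/d)² = (2.996 / 0.51)² = 34.52.
Round up to the next whole unit.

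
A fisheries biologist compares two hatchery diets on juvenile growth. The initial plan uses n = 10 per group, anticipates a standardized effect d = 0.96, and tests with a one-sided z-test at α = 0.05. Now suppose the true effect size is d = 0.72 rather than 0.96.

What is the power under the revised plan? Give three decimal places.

Power ≈ 0.486

With d = 0.72: δ = d·√(n/2) = 0.72 × √(10/2) = 1.6100. Critical value z_{0.05} = 1.645.
Revised power = Φ(δ − 1.645) = Φ(-0.035) = 0.4861.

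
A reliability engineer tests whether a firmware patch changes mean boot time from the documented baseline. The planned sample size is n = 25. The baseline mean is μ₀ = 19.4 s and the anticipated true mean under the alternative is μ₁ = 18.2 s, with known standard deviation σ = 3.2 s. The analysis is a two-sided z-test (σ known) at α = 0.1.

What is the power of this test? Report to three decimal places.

Standardized effect: d = |μ₁ − μ₀| / σ = |18.2 − 19.4| / 3.2 = 0.3750
Noncentrality parameter: δ = d·√n = 0.3750 × √25 = 1.8750
Two-sided α = 0.1 → critical value z_{0.05} = 1.645.
Power = Φ(δ − 1.645) + Φ(−δ − 1.645) = Φ(0.230) + Φ(-3.520) = 0.5910 + 0.0002 = 0.5912.

Power ≈ 0.591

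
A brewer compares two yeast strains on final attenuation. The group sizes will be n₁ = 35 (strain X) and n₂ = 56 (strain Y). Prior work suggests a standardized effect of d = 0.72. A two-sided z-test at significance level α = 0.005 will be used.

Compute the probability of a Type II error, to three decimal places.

β ≈ 0.297

Noncentrality parameter: δ = d / √(1/n₁ + 1/n₂) = 0.72 / √(1/35 + 1/56) = 3.3415
Two-sided α = 0.005 → critical value z_{0.0025} = 2.807.
Power = Φ(δ − 2.807) + Φ(−δ − 2.807) = Φ(0.534) + Φ(-6.149) = 0.7035 + 0.0000 = 0.7035.
Type II error: β = 1 − power = 1 − 0.7035 = 0.2965.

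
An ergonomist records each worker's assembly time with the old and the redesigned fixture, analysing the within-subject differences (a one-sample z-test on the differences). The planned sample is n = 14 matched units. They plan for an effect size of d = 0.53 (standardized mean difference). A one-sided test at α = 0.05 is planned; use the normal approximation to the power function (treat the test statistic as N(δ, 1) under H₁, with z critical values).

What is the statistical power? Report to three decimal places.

Noncentrality parameter: δ = d·√n = 0.53 × √14 = 1.9831
Critical value for a one-sided test at α = 0.05: z_α = 1.645.
Power = Φ(δ − 1.645) = Φ(0.338) = 0.6324.

Power ≈ 0.632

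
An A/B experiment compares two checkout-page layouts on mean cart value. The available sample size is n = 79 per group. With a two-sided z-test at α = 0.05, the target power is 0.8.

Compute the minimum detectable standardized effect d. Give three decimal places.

Need Φ(δ − 1.960) = 0.8, so δ = 1.960 + 0.842 = 2.802.
(The second rejection-region term Φ(−δ − z_{α/2}) is negligible and dropped.)
δ = d·√(n/2) ⇒ d = δ/√(n/2) = 2.802/√(79/2) = 0.4458.

d ≈ 0.446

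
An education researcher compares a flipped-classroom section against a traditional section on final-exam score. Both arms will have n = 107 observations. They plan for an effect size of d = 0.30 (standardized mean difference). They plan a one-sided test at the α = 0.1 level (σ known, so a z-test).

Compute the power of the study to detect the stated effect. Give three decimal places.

Noncentrality parameter: δ = d·√(n/2) = 0.30 × √(107/2) = 2.1943
One-sided α = 0.1 → critical value z_{0.1} = 1.282.
Power = P(Z > 1.282 − δ) = Φ(0.913) = 0.8193.

Power ≈ 0.819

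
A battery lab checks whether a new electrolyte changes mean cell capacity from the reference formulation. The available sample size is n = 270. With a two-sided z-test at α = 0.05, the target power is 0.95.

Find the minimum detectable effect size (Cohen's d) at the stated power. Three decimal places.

d ≈ 0.219

Need Φ(δ − 1.960) = 0.95, so δ = 1.960 + 1.645 = 3.605.
(The second rejection-region term Φ(−δ − z_{α/2}) is negligible and dropped.)
δ = d·√n ⇒ d = δ/√n = 3.605/√270 = 0.2194.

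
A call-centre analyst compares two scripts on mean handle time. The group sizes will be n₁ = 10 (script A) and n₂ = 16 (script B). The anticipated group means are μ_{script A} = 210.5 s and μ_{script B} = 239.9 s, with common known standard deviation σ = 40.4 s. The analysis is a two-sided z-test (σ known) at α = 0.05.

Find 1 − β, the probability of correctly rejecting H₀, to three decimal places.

Standardized effect: d = |μ_{script A} − μ_{script B}| / σ = |210.5 − 239.9| / 40.4 = 0.7277
Noncentrality parameter: δ = d / √(1/n₁ + 1/n₂) = 0.7277 / √(1/10 + 1/16) = 1.8053
Critical value for a two-sided test at α = 0.05: z_{α/2} = 1.960.
Power = Φ(δ − 1.960) + Φ(−δ − 1.960) = Φ(-0.155) + Φ(-3.765) = 0.4385 + 0.0001 = 0.4386.

Power ≈ 0.439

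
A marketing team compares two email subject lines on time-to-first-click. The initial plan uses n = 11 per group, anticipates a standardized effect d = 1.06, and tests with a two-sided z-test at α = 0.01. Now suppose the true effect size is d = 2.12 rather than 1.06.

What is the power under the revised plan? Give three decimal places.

With d = 2.12: δ = d·√(n/2) = 2.12 × √(11/2) = 4.9718. Critical value z_{0.005} = 2.576.
Revised power = Φ(δ − 2.576) + Φ(−δ − 2.576) = Φ(2.396) + Φ(-7.548) = 0.9917 + 0.0000 = 0.9917.

Power ≈ 0.992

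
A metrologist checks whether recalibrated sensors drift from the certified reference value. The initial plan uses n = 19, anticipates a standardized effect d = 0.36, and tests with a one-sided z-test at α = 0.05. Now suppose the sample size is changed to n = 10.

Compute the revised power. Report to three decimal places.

With n = 10: δ = d·√n = 0.36 × √10 = 1.1384. Critical value z_{0.05} = 1.645.
Revised power = P(Z > 1.645 − δ) = Φ(-0.506) = 0.3063.

Power ≈ 0.306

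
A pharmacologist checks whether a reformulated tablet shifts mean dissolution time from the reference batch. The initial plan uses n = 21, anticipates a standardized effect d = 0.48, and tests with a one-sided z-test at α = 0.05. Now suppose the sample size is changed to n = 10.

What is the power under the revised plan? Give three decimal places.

Power ≈ 0.449

With n = 10: δ = d·√n = 0.48 × √10 = 1.5179. Critical value z_{0.05} = 1.645.
Revised power = P(Z > 1.645 − δ) = Φ(-0.127) = 0.4495.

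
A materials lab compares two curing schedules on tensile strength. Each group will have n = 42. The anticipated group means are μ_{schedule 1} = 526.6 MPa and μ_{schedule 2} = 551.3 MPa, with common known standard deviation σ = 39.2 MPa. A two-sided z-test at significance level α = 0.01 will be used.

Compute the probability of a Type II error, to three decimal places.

β ≈ 0.378

Standardized effect: d = |μ_{schedule 1} − μ_{schedule 2}| / σ = |526.6 − 551.3| / 39.2 = 0.6301
Noncentrality parameter: δ = d·√(n/2) = 0.6301 × √(42/2) = 2.8875
Critical value for a two-sided test at α = 0.01: z_{α/2} = 2.576.
Power = Φ(δ − 2.576) + Φ(−δ − 2.576) = Φ(0.312) + Φ(-5.463) = 0.6224 + 0.0000 = 0.6224.
Type II error: β = 1 − power = 1 − 0.6224 = 0.3776.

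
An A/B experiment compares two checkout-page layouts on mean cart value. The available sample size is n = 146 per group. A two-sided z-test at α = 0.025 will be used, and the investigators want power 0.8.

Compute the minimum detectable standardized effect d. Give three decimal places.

d ≈ 0.361

Required noncentrality: δ = z_{0.0125} + z_{0.20} = 2.241 + 0.842 = 3.083.
(Lower-tail contribution to power is negligible for δ > 0.)
δ = d·√(n/2) ⇒ d = δ/√(n/2) = 3.083/√(146/2) = 0.3608.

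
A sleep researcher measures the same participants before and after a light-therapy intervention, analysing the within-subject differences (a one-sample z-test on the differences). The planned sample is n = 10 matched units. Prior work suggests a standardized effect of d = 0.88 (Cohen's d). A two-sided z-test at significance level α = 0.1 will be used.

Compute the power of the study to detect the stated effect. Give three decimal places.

Noncentrality parameter: δ = d·√n = 0.88 × √10 = 2.7828
Two-sided α = 0.1 → critical value z_{0.05} = 1.645.
Power = Φ(δ − 1.645) + Φ(−δ − 1.645) = Φ(1.138) + Φ(-4.428) = 0.8724 + 0.0000 = 0.8724.

Power ≈ 0.872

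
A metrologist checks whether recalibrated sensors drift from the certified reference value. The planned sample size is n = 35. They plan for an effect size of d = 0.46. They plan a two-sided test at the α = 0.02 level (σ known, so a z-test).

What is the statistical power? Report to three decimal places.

Power ≈ 0.654

Noncentrality parameter: δ = d·√n = 0.46 × √35 = 2.7214
Critical value for a two-sided test at α = 0.02: z_{α/2} = 2.326.
Power = Φ(δ − 2.326) + Φ(−δ − 2.326) = Φ(0.395) + Φ(-5.048) = 0.6536 + 0.0000 = 0.6536.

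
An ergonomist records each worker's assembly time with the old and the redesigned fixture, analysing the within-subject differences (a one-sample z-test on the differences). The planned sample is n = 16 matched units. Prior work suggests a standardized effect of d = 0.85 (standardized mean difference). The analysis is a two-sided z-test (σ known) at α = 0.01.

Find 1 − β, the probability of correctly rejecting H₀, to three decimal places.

Power ≈ 0.795

Noncentrality parameter: δ = d·√n = 0.85 × √16 = 3.4000
Critical value for a two-sided test at α = 0.01: z_{α/2} = 2.576.
Power = Φ(δ − 2.576) + Φ(−δ − 2.576) = Φ(0.824) + Φ(-5.976) = 0.7951 + 0.0000 = 0.7951.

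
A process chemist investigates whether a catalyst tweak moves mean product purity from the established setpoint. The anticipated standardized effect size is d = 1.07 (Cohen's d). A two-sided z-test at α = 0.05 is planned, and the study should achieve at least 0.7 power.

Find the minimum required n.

For power 0.7 need Φ(δ − z_{0.025}) = 0.7, so δ = z_{0.025} + z_{0.30} = 1.960 + 0.524 = 2.484.
(The Φ(−δ − z_{α/2}) term is vanishingly small for δ > 0 and is dropped in the standard sample-size formula.)
δ = d·√n ⇒ n = (δ/d)² = (2.484 / 1.07)² = 5.39.
Round up to the next whole unit.

n = 6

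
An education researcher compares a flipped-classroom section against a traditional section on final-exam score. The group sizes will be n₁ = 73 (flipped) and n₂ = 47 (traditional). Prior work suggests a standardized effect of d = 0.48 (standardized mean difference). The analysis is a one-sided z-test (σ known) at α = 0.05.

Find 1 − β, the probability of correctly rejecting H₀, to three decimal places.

Noncentrality parameter: δ = d / √(1/n₁ + 1/n₂) = 0.48 / √(1/73 + 1/47) = 2.5666
Critical value for a one-sided test at α = 0.05: z_α = 1.645.
Power = Φ(δ − 1.645) = Φ(0.922) = 0.8217.

Power ≈ 0.822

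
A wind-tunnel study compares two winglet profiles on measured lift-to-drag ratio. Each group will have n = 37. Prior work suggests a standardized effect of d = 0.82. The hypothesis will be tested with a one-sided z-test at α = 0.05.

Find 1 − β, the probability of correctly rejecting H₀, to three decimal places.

Power ≈ 0.970

Noncentrality parameter: δ = d·√(n/2) = 0.82 × √(37/2) = 3.5270
Critical value for a one-sided test at α = 0.05: z_α = 1.645.
Power = P(Z > 1.645 − δ) = Φ(1.882) = 0.9701.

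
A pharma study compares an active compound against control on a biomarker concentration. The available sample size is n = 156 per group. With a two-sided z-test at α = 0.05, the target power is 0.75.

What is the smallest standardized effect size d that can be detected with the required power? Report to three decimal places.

Required noncentrality: δ = z_{0.025} + z_{0.25} = 1.960 + 0.674 = 2.634.
(Lower-tail contribution to power is negligible for δ > 0.)
δ = d·√(n/2) ⇒ d = δ/√(n/2) = 2.634/√(156/2) = 0.2983.

d ≈ 0.298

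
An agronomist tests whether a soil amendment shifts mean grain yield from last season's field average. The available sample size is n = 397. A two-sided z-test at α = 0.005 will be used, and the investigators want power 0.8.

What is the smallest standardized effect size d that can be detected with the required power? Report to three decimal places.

Required noncentrality: δ = z_{0.0025} + z_{0.20} = 2.807 + 0.842 = 3.649.
(Lower-tail contribution to power is negligible for δ > 0.)
δ = d·√n ⇒ d = δ/√n = 3.649/√397 = 0.1831.

d ≈ 0.183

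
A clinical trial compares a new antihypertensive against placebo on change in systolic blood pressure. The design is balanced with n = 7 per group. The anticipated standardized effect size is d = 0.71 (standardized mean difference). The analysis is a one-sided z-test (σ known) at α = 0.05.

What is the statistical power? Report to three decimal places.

Noncentrality parameter: δ = d·√(n/2) = 0.71 × √(7/2) = 1.3283
One-sided α = 0.05 → critical value z_{0.05} = 1.645.
Power = P(Z > 1.645 − δ) = Φ(-0.317) = 0.3758.

Power ≈ 0.376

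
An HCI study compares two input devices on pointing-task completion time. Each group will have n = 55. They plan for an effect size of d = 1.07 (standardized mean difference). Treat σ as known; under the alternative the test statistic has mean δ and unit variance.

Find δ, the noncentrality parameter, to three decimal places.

The noncentrality parameter scales effect size by the design's sample-size factor: δ = d·√(n/2) = 1.07 × √(55/2) = 5.6111

δ ≈ 5.611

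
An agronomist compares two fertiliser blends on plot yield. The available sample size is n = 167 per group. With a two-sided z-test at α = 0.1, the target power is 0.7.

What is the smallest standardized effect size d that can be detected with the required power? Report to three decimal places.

Required noncentrality: δ = z_{0.05} + z_{0.30} = 1.645 + 0.524 = 2.169.
(Lower-tail contribution to power is negligible for δ > 0.)
δ = d·√(n/2) ⇒ d = δ/√(n/2) = 2.169/√(167/2) = 0.2374.

d ≈ 0.237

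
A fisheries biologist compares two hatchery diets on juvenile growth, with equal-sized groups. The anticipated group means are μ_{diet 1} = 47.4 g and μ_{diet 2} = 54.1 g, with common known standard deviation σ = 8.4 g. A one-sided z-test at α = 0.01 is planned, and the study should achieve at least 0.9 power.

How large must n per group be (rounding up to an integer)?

n = 41 per group

Standardized effect: d = |μ_{diet 1} − μ_{diet 2}| / σ = |47.4 − 54.1| / 8.4 = 0.7976
For power 0.9 need Φ(δ − z_{0.01}) = 0.9, so δ = z_{0.01} + z_{0.10} = 2.326 + 1.282 = 3.608.
δ = d·√(n/2) ⇒ n = 2(δ/d)² = 2 × (3.608 / 0.7976)² = 40.92.
Round up to the next whole unit.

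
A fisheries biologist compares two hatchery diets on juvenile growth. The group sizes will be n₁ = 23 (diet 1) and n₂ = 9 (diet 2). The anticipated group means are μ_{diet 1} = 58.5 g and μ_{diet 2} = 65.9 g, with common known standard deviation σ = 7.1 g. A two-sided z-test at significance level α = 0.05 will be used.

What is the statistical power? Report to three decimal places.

Power ≈ 0.755

Standardized effect: d = |μ_{diet 1} − μ_{diet 2}| / σ = |58.5 − 65.9| / 7.1 = 1.0423
Noncentrality parameter: δ = d / √(1/n₁ + 1/n₂) = 1.0423 / √(1/23 + 1/9) = 2.6508
Critical value for a two-sided test at α = 0.05: z_{α/2} = 1.960.
Power = Φ(δ − 1.960) + Φ(−δ − 1.960) = Φ(0.691) + Φ(-4.611) = 0.7552 + 0.0000 = 0.7552.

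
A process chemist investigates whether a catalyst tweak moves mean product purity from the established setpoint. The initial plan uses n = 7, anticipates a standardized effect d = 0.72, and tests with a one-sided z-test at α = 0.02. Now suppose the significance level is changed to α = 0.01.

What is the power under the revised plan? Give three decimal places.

Power ≈ 0.337

δ = d·√n = 0.72 × √7 = 1.9049 (unchanged). New critical value: z_{0.01} = 2.326.
Revised power = P(Z > 2.326 − δ) = Φ(-0.421) = 0.3367.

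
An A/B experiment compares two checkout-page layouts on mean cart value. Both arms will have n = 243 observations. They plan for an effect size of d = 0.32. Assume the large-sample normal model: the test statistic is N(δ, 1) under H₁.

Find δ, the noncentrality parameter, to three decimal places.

δ = d·√(n/2) = 0.32 × √(243/2) = 3.5273

δ ≈ 3.527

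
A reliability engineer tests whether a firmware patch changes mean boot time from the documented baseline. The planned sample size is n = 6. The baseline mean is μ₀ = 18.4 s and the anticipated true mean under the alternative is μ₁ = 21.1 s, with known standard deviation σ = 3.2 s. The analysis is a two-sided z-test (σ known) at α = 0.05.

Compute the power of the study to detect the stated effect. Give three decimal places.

Standardized effect: d = |μ₁ − μ₀| / σ = |21.1 − 18.4| / 3.2 = 0.8438
Noncentrality parameter: δ = d·√n = 0.8438 × √6 = 2.0668
Critical value for a two-sided test at α = 0.05: z_{α/2} = 1.960.
Power = Φ(δ − 1.960) + Φ(−δ − 1.960) = Φ(0.107) + Φ(-4.027) = 0.5425 + 0.0000 = 0.5426.

Power ≈ 0.543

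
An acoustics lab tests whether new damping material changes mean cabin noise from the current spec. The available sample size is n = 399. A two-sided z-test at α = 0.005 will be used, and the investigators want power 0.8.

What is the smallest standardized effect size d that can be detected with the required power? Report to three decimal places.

Need Φ(δ − 2.807) = 0.8, so δ = 2.807 + 0.842 = 3.649.
(Lower-tail contribution to power is negligible for δ > 0.)
δ = d·√n ⇒ d = δ/√n = 3.649/√399 = 0.1827.

d ≈ 0.183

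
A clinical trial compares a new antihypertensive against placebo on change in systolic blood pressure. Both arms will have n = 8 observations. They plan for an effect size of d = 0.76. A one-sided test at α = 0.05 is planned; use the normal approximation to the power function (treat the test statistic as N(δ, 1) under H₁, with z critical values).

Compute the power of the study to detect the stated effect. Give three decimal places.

Noncentrality parameter: δ = d·√(n/2) = 0.76 × √(8/2) = 1.5200
Critical value for a one-sided test at α = 0.05: z_α = 1.645.
Power = Φ(δ − 1.645) = Φ(-0.125) = 0.4503.

Power ≈ 0.450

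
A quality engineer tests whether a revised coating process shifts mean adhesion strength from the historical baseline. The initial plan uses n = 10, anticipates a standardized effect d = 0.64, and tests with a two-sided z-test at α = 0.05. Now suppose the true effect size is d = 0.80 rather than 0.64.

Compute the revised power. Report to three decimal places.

Power ≈ 0.716

With d = 0.80: δ = d·√n = 0.80 × √10 = 2.5298. Critical value z_{0.025} = 1.960.
Revised power = Φ(δ − 1.960) + Φ(−δ − 1.960) = Φ(0.570) + Φ(-4.490) = 0.7156 + 0.0000 = 0.7156.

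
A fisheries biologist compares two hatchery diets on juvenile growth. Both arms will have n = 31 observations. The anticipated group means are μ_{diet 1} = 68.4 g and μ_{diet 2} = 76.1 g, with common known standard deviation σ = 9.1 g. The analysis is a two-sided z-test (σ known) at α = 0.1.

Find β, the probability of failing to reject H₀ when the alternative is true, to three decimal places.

β ≈ 0.046

Standardized effect: d = |μ_{diet 1} − μ_{diet 2}| / σ = |68.4 − 76.1| / 9.1 = 0.8462
Noncentrality parameter: λ = d·√(n/2) = 0.8462 × √(31/2) = 3.3313
Two-sided α = 0.1 → critical value z_{0.05} = 1.645.
Power = Φ(λ − 1.645) + Φ(−λ − 1.645) = Φ(1.686) + Φ(-4.976) = 0.9541 + 0.0000 = 0.9541.
Type II error: β = 1 − power = 1 − 0.9541 = 0.0459.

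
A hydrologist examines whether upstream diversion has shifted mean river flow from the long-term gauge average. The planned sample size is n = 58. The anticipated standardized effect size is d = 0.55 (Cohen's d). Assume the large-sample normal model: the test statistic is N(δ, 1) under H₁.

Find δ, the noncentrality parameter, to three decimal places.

δ ≈ 4.189

The noncentrality parameter scales effect size by the design's sample-size factor: δ = d·√n = 0.55 × √58 = 4.1887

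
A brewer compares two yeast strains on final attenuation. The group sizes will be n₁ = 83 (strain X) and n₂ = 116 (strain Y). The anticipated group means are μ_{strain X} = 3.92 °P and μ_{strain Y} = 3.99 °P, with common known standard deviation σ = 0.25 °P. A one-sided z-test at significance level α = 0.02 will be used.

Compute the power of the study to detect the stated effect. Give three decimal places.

Power ≈ 0.458

Standardized effect: d = |μ_{strain X} − μ_{strain Y}| / σ = |3.92 − 3.99| / 0.25 = 0.2800
Noncentrality parameter: δ = d / √(1/n₁ + 1/n₂) = 0.2800 / √(1/83 + 1/116) = 1.9476
One-sided α = 0.02 → critical value z_{0.02} = 2.054.
Power = Φ(δ − 2.054) = Φ(-0.106) = 0.4577.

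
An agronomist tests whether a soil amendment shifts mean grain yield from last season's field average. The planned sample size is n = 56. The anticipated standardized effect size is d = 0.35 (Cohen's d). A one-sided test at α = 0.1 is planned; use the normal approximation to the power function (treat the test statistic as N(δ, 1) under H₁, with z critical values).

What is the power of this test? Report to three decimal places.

Noncentrality parameter: δ = d·√n = 0.35 × √56 = 2.6192
One-sided α = 0.1 → critical value z_{0.1} = 1.282.
Power = P(Z > 1.282 − δ) = Φ(1.338) = 0.9095.

Power ≈ 0.909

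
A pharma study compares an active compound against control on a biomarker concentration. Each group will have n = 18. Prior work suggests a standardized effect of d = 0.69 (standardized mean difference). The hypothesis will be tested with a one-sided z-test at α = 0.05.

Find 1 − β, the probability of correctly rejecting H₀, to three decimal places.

Noncentrality parameter: δ = d·√(n/2) = 0.69 × √(18/2) = 2.0700
Critical value for a one-sided test at α = 0.05: z_α = 1.645.
Power = P(Z > 1.645 − δ) = Φ(0.425) = 0.6646.

Power ≈ 0.665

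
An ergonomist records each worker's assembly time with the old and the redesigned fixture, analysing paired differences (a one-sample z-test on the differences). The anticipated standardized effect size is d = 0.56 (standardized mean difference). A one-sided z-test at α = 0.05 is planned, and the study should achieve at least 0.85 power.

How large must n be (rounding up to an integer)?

n = 23

Set Φ(δ − 1.645) = 0.85; then δ − 1.645 = Φ⁻¹(0.85) = 1.036, giving δ = 2.681.
δ = d·√n ⇒ n = (δ/d)² = (2.681 / 0.56)² = 22.93.
Rounding up, n = 23.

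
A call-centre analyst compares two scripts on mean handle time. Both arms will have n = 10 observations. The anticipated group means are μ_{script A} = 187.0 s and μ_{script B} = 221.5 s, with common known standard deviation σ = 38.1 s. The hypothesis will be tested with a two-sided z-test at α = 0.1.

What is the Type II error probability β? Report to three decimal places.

Standardized effect: d = |μ_{script A} − μ_{script B}| / σ = |187.0 − 221.5| / 38.1 = 0.9055
Noncentrality parameter: δ = d·√(n/2) = 0.9055 × √(10/2) = 2.0248
Critical value for a two-sided test at α = 0.1: z_{α/2} = 1.645.
Power = Φ(δ − 1.645) + Φ(−δ − 1.645) = Φ(0.380) + Φ(-3.670) = 0.6480 + 0.0001 = 0.6481.
Type II error: β = 1 − power = 1 − 0.6481 = 0.3519.

β ≈ 0.352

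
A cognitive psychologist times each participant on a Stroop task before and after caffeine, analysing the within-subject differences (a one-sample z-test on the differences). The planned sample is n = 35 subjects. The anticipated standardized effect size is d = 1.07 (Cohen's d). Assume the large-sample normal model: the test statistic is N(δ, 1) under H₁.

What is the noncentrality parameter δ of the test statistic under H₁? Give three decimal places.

The noncentrality parameter scales effect size by the design's sample-size factor: δ = d·√n = 1.07 × √35 = 6.3302

δ ≈ 6.330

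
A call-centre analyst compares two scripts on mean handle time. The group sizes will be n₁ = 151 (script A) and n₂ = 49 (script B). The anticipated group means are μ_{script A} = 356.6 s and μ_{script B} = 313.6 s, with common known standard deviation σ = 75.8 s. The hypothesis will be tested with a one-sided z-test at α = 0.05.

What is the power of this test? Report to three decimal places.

Standardized effect: d = |μ_{script A} − μ_{script B}| / σ = |356.6 − 313.6| / 75.8 = 0.5673
Noncentrality parameter: δ = d / √(1/n₁ + 1/n₂) = 0.5673 / √(1/151 + 1/49) = 3.4504
One-sided α = 0.05 → critical value z_{0.05} = 1.645.
Power = Φ(δ − 1.645) = Φ(1.806) = 0.9645.

Power ≈ 0.965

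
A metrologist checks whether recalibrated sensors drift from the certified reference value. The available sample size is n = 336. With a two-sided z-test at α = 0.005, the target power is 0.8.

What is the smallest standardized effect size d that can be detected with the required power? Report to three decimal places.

d ≈ 0.199

Required noncentrality: δ = z_{0.0025} + z_{0.20} = 2.807 + 0.842 = 3.649.
(The second rejection-region term Φ(−δ − z_{α/2}) is negligible and dropped.)
δ = d·√n ⇒ d = δ/√n = 3.649/√336 = 0.1991.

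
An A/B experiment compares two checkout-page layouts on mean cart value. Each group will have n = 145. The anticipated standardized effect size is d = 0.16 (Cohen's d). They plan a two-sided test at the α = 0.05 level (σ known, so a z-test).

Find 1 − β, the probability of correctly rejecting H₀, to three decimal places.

Power ≈ 0.275

Noncentrality parameter: δ = d·√(n/2) = 0.16 × √(145/2) = 1.3624
Two-sided α = 0.05 → critical value z_{0.025} = 1.960.
Power = Φ(δ − 1.960) + Φ(−δ − 1.960) = Φ(-0.598) + Φ(-3.322) = 0.2750 + 0.0004 = 0.2755.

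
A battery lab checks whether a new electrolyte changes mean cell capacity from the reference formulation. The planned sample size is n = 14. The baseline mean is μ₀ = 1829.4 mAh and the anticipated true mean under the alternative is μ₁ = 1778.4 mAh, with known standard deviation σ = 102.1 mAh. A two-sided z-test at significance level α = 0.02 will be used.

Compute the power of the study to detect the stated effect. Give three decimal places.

Power ≈ 0.324

Standardized effect: d = |μ₁ − μ₀| / σ = |1778.4 − 1829.4| / 102.1 = 0.4995
Noncentrality parameter: δ = d·√n = 0.4995 × √14 = 1.8690
Critical value for a two-sided test at α = 0.02: z_{α/2} = 2.326.
Power = Φ(δ − 2.326) + Φ(−δ − 2.326) = Φ(-0.457) + Φ(-4.195) = 0.3237 + 0.0000 = 0.3237.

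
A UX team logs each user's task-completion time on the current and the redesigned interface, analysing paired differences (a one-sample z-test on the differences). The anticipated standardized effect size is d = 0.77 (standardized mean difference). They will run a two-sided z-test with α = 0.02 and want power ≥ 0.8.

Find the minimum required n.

For power 0.8 need Φ(δ − z_{0.01}) = 0.8, so δ = z_{0.01} + z_{0.20} = 2.326 + 0.842 = 3.168.
(Ignoring the negligible lower-tail rejection probability gives the usual closed-form inversion.)
δ = d·√n ⇒ n = (δ/d)² = (3.168 / 0.77)² = 16.93.
Round up to the next whole unit.

n = 17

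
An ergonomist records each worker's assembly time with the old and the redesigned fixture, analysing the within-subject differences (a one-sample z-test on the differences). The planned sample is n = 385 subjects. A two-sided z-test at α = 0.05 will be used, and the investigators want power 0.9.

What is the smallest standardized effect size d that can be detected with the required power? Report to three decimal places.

d ≈ 0.165

Required noncentrality: δ = z_{0.025} + z_{0.10} = 1.960 + 1.282 = 3.242.
(Lower-tail contribution to power is negligible for δ > 0.)
δ = d·√n ⇒ d = δ/√n = 3.242/√385 = 0.1652.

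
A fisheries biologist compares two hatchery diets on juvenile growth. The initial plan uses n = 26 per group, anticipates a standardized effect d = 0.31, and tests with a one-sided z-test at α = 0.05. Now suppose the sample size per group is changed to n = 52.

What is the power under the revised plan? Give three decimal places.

With n = 52 per group: δ = d·√(n/2) = 0.31 × √(52/2) = 1.5807. Critical value z_{0.05} = 1.645.
Revised power = P(Z > 1.645 − δ) = Φ(-0.064) = 0.4744.

Power ≈ 0.474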